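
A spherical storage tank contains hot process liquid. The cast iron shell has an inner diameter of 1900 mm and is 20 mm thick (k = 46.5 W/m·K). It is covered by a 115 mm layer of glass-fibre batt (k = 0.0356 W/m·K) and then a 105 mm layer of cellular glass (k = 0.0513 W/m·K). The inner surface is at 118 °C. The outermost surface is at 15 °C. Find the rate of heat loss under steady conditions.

Each spherical layer contributes R = (1/r_i − 1/r_o)/(4πk):
R_cast iron shell = (1/0.95 − 1/0.97)/(4π×46.5) = 3.714×10^-5 K/W
R_glass-fibre batt = (1/0.97 − 1/1.085)/(4π×0.0356) = 0.2443 K/W
R_cellular glass = (1/1.085 − 1/1.19)/(4π×0.0513) = 0.1261 K/W
R_total = 0.3704 K/W
Q = ΔT/R_total = 103/0.3704

Q ≈ 278 W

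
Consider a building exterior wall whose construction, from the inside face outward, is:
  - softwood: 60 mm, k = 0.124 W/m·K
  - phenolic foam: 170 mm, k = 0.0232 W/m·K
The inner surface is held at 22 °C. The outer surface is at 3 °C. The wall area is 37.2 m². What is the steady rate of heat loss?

Q ≈ 90.5 W

Using the resistance-network approach (series):
R_softwood = L/(kA) = 0.06/(0.124×37.2) = 0.01301 K/W
R_phenolic foam = L/(kA) = 0.17/(0.0232×37.2) = 0.197 K/W
R_total = 0.21 K/W
Q = ΔT / R_total = 19 / 0.21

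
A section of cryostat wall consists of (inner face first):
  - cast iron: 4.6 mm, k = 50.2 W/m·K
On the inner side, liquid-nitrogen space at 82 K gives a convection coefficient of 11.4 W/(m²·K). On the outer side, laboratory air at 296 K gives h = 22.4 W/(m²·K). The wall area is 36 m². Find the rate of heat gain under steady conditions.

Series thermal resistances:
R_inner film = 1/(h_i·A) = 1/(11.4×36) = 0.002437 K/W
R_cast iron = L/(kA) = 0.0046/(50.2×36) = 2.545×10^-6 K/W
R_outer film = 1/(h_o·A) = 1/(22.4×36) = 0.00124 K/W
R_total = 0.003679 K/W
Q = ΔT / R_total = 214 / 0.003679

Q ≈ 58200 W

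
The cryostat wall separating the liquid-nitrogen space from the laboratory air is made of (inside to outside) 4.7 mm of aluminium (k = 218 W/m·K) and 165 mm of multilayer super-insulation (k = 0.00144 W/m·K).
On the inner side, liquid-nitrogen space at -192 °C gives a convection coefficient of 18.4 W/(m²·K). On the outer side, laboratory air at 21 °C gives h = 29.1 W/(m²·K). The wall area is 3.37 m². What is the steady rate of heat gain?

Q ≈ 6.26 W

Model the wall as resistances in series:
R_inner film = 1/(h_i·A) = 1/(18.4×3.37) = 0.01613 K/W
R_aluminium = L/(kA) = 0.0047/(218×3.37) = 6.398×10^-6 K/W
R_multilayer super-insulation = L/(kA) = 0.165/(0.00144×3.37) = 34 K/W
R_outer film = 1/(h_o·A) = 1/(29.1×3.37) = 0.0102 K/W
R_total = 34.03 K/W
Q = ΔT / R_total = 213 / 34.03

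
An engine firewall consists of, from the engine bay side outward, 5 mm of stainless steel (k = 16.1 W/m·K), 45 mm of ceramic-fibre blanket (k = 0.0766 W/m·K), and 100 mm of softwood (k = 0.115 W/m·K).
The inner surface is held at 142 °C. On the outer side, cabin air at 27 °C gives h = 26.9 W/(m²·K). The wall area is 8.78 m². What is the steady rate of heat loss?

Q ≈ 676 W

Series thermal resistances:
R_stainless steel = L/(kA) = 0.005/(16.1×8.78) = 3.537×10^-5 K/W
R_ceramic-fibre blanket = L/(kA) = 0.045/(0.0766×8.78) = 0.06691 K/W
R_softwood = L/(kA) = 0.1/(0.115×8.78) = 0.09904 K/W
R_outer film = 1/(h_o·A) = 1/(26.9×8.78) = 0.004234 K/W
R_total = 0.1702 K/W
Q = ΔT / R_total = 115 / 0.1702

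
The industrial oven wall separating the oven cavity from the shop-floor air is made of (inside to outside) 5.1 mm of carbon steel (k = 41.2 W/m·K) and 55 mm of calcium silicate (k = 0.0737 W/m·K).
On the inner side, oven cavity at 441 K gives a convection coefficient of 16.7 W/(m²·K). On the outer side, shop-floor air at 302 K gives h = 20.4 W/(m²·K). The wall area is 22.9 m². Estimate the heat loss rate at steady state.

Q ≈ 3720 W

Model the wall as resistances in series:
R_inner film = 1/(h_i·A) = 1/(16.7×22.9) = 0.002615 K/W
R_carbon steel = L/(kA) = 0.0051/(41.2×22.9) = 5.406×10^-6 K/W
R_calcium silicate = L/(kA) = 0.055/(0.0737×22.9) = 0.03259 K/W
R_outer film = 1/(h_o·A) = 1/(20.4×22.9) = 0.002141 K/W
R_total = 0.03735 K/W
Q = ΔT / R_total = 139 / 0.03735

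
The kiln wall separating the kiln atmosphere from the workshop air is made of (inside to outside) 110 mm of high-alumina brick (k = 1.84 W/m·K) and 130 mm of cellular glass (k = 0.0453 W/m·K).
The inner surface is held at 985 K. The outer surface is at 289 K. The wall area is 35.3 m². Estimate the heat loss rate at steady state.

Model the wall as resistances in series:
R_high-alumina brick = L/(kA) = 0.11/(1.84×35.3) = 0.001694 K/W
R_cellular glass = L/(kA) = 0.13/(0.0453×35.3) = 0.0813 K/W
R_total = 0.08299 K/W
Q = ΔT / R_total = 696 / 0.08299

Q ≈ 8390 W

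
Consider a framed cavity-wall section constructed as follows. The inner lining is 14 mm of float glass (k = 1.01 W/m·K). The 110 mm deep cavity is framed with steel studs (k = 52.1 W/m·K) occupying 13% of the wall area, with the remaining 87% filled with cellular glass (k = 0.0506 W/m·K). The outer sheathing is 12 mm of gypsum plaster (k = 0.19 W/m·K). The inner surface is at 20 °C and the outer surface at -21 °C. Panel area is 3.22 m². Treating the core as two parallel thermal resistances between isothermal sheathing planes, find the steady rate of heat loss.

Sheathing layers in series; stud and cavity paths in parallel between them.
R_inner = 0.014/(1.01×3.22) = 0.004305 K/W
R_stud  = 0.11/(52.1×0.13×3.22) = 0.005044 K/W
R_cav   = 0.11/(0.0506×0.87×3.22) = 0.776 K/W
1/R_core = 1/R_stud + 1/R_cav → R_core = 0.005011 K/W
R_outer = 0.012/(0.19×3.22) = 0.01961 K/W
R_total = 0.02893 K/W
Q = ΔT/R_total = 41/0.02893

Q ≈ 1420 W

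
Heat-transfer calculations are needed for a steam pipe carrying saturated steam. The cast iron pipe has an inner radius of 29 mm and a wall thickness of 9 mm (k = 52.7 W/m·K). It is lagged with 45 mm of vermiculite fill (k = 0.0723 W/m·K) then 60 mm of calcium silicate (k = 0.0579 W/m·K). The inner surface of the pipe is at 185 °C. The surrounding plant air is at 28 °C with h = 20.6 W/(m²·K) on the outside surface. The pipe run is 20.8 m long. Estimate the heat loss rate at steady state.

Q ≈ 999 W

Treating each annulus and film as a series resistance:
R_cast iron pipe wall = ln(38/29)/(2π×52.7×20.8) = 3.924×10^-5 K/W
R_vermiculite fill = ln(83/38)/(2π×0.0723×20.8) = 0.08268 K/W
R_calcium silicate = ln(143/83)/(2π×0.0579×20.8) = 0.07189 K/W
R_outer film = 1/(h_o·2πr_oL) = 1/(20.6×2π×0.143×20.8) = 0.002597 K/W
R_total = 0.1572 K/W
Q = ΔT/R_total = 157/0.1572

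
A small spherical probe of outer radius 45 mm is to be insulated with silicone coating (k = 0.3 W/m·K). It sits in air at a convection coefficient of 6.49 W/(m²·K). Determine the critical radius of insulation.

r_cr ≈ 92.4 mm

For a sphere r_cr = 2k/h = 2×0.3/6.49
r_cr = 92.4 mm; since the bare radius (45 mm) is below r_cr, adding a thin layer of insulation will *increase* heat loss.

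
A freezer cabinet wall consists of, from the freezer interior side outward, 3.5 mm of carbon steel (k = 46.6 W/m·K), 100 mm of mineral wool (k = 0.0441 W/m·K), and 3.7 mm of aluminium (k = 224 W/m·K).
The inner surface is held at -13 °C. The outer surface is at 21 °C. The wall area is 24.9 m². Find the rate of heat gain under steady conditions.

Q ≈ 373 W

Model the wall as resistances in series:
R_carbon steel = L/(kA) = 0.0035/(46.6×24.9) = 3.016×10^-6 K/W
R_mineral wool = L/(kA) = 0.1/(0.0441×24.9) = 0.09107 K/W
R_aluminium = L/(kA) = 0.0037/(224×24.9) = 6.634×10^-7 K/W
R_total = 0.09107 K/W
Q = ΔT / R_total = 34 / 0.09107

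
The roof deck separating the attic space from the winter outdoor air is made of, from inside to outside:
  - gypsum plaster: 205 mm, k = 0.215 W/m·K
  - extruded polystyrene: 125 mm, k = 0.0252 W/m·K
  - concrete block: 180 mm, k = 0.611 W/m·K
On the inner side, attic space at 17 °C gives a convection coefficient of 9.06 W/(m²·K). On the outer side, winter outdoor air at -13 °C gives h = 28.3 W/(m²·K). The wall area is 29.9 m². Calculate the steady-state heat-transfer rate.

Q ≈ 141 W

Model the wall as resistances in series:
R_inner film = 1/(h_i·A) = 1/(9.06×29.9) = 0.003691 K/W
R_gypsum plaster = L/(kA) = 0.205/(0.215×29.9) = 0.03189 K/W
R_extruded polystyrene = L/(kA) = 0.125/(0.0252×29.9) = 0.1659 K/W
R_concrete block = L/(kA) = 0.18/(0.611×29.9) = 0.009853 K/W
R_outer film = 1/(h_o·A) = 1/(28.3×29.9) = 0.001182 K/W
R_total = 0.2125 K/W
Q = ΔT / R_total = 30 / 0.2125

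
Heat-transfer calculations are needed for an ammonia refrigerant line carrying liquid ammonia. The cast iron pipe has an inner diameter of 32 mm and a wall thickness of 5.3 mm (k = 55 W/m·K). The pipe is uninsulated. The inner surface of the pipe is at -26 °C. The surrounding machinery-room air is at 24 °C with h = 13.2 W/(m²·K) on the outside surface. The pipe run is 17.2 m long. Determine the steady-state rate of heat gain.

Per-layer cylindrical resistances, series-summed:
R_cast iron pipe wall = ln(21.3/16)/(2π×55×17.2) = 4.814×10^-5 K/W
R_outer film = 1/(h_o·2πr_oL) = 1/(13.2×2π×0.0213×17.2) = 0.03291 K/W
R_total = 0.03296 K/W
Q = ΔT/R_total = 50/0.03296

Q ≈ 1520 W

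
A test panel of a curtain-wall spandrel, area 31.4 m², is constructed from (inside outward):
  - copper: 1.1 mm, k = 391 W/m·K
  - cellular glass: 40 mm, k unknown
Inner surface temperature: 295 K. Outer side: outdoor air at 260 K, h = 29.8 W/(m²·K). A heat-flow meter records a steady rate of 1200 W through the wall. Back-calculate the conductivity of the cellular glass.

k ≈ 0.0453 W/(m·K)

Model the wall as resistances in series:
R_copper = L/(kA) = 0.0011/(391×31.4) = 8.96×10^-8 K/W
R_outer film = 1/(h_o·A) = 1/(29.8×31.4) = 0.001069 K/W
Sum of known resistances R_other = 0.001069 K/W
Total R = ΔT/Q = 35/1200 = 0.02917 K/W
R_cellular glass = R_total − R_other = 0.0281 K/W
k = L/(R·A) = 0.04/(0.0281×31.4)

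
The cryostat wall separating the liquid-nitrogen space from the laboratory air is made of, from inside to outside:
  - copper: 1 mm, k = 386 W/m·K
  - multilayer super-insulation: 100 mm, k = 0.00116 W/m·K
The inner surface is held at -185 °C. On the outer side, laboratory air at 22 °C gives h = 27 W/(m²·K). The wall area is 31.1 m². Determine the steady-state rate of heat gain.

Model the wall as resistances in series:
R_copper = L/(kA) = 0.001/(386×31.1) = 8.33×10^-8 K/W
R_multilayer super-insulation = L/(kA) = 0.1/(0.00116×31.1) = 2.772 K/W
R_outer film = 1/(h_o·A) = 1/(27×31.1) = 0.001191 K/W
R_total = 2.773 K/W
Q = ΔT / R_total = 207 / 2.773

Q ≈ 74.6 W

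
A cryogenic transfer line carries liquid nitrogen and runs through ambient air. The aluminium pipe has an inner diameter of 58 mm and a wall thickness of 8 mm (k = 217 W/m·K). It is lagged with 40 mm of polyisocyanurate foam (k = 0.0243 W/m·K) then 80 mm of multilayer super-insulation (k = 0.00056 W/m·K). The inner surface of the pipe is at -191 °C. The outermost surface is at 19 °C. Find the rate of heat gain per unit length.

Radial resistances (cylindrical: R_cond = ln(r_o/r_i)/(2πkL), R_conv = 1/(h·2πrL)):
R_aluminium pipe wall = ln(37/29)/(2π×217×1) = 1.787×10^-4 K/W
R_polyisocyanurate foam = ln(77/37)/(2π×0.0243×1) = 4.8 K/W
R_multilayer super-insulation = ln(157/77)/(2π×0.00056×1) = 202.5 K/W
R_total = 207.3 K/W
Q = ΔT/R_total = 210/207.3

q′ ≈ 1.01 W/m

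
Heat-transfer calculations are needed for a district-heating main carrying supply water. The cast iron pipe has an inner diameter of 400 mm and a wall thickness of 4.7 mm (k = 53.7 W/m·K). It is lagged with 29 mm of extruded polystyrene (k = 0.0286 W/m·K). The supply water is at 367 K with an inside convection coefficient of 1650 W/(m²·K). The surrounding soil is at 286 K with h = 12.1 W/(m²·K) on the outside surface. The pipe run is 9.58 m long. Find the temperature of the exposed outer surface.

T ≈ 292 K

Radial resistances (cylindrical: R_cond = ln(r_o/r_i)/(2πkL), R_conv = 1/(h·2πrL)):
R_inner film = 1/(h_i·2πr₁L) = 1/(1650×2π×0.2×9.58) = 5.034×10^-5 K/W
R_cast iron pipe wall = ln(204.7/200)/(2π×53.7×9.58) = 7.186×10^-6 K/W
R_extruded polystyrene = ln(233.7/204.7)/(2π×0.0286×9.58) = 0.07696 K/W
R_outer film = 1/(h_o·2πr_oL) = 1/(12.1×2π×0.2337×9.58) = 0.005875 K/W
R_total = 0.0829 K/W
Q = ΔT/R_total = 81/0.0829
Q = 977 W
T_interface = T_inner − Q·ΣR(inner→interface) = 367 − 977×0.07702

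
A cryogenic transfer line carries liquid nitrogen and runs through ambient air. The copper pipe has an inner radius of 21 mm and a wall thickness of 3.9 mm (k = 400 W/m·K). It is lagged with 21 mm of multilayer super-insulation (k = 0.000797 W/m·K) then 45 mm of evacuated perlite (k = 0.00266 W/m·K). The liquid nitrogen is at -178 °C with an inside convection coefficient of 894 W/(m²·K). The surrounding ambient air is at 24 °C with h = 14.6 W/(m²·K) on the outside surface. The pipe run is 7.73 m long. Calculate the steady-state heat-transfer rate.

Q ≈ 9.57 W

Cylindrical conduction, so R = ln(r₂/r₁)/(2πkL) per layer, in series:
R_inner film = 1/(h_i·2πr₁L) = 1/(894×2π×0.021×7.73) = 0.001097 K/W
R_copper pipe wall = ln(24.9/21)/(2π×400×7.73) = 8.768×10^-6 K/W
R_multilayer super-insulation = ln(45.9/24.9)/(2π×0.000797×7.73) = 15.8 K/W
R_evacuated perlite = ln(90.9/45.9)/(2π×0.00266×7.73) = 5.289 K/W
R_outer film = 1/(h_o·2πr_oL) = 1/(14.6×2π×0.0909×7.73) = 0.01551 K/W
R_total = 21.11 K/W
Q = ΔT/R_total = 202/21.11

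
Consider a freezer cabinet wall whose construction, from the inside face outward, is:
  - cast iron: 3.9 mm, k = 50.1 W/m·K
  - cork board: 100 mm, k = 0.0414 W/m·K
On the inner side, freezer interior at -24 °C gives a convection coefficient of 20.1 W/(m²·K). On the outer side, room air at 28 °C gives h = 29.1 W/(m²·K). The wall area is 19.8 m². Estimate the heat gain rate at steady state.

Q ≈ 412 W

Model the wall as resistances in series:
R_inner film = 1/(h_i·A) = 1/(20.1×19.8) = 0.002513 K/W
R_cast iron = L/(kA) = 0.0039/(50.1×19.8) = 3.932×10^-6 K/W
R_cork board = L/(kA) = 0.1/(0.0414×19.8) = 0.122 K/W
R_outer film = 1/(h_o·A) = 1/(29.1×19.8) = 0.001736 K/W
R_total = 0.1262 K/W
Q = ΔT / R_total = 52 / 0.1262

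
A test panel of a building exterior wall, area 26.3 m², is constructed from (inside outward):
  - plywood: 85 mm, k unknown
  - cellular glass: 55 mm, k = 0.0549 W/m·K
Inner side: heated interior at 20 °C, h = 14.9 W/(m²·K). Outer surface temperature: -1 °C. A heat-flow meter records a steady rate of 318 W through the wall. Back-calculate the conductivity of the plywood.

k ≈ 0.127 W/(m·K)

Series thermal resistances:
R_inner film = 1/(h_i·A) = 1/(14.9×26.3) = 0.002552 K/W
R_cellular glass = L/(kA) = 0.055/(0.0549×26.3) = 0.03809 K/W
Sum of known resistances R_other = 0.04064 K/W
Total R = ΔT/Q = 21/318 = 0.06604 K/W
R_plywood = R_total − R_other = 0.02539 K/W
k = L/(R·A) = 0.085/(0.02539×26.3)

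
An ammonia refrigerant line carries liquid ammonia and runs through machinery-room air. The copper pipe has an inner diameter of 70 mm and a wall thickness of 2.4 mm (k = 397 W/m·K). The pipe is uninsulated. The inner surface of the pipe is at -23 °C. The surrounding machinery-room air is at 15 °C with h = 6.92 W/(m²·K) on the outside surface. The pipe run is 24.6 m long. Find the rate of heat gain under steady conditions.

Q ≈ 1520 W

Radial resistances (cylindrical: R_cond = ln(r_o/r_i)/(2πkL), R_conv = 1/(h·2πrL)):
R_copper pipe wall = ln(37.4/35)/(2π×397×24.6) = 1.081×10^-6 K/W
R_outer film = 1/(h_o·2πr_oL) = 1/(6.92×2π×0.0374×24.6) = 0.025 K/W
R_total = 0.025 K/W
Q = ΔT/R_total = 38/0.025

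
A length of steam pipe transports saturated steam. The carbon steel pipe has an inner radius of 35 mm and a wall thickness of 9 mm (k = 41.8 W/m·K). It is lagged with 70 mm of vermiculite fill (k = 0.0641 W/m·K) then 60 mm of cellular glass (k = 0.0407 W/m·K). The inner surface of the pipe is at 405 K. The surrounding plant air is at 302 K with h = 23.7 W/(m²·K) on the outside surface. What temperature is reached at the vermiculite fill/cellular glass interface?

Treating each annulus and film as a series resistance:
R_carbon steel pipe wall = ln(44/35)/(2π×41.8×1) = 8.713×10^-4 K/W
R_vermiculite fill = ln(114/44)/(2π×0.0641×1) = 2.364 K/W
R_cellular glass = ln(174/114)/(2π×0.0407×1) = 1.654 K/W
R_outer film = 1/(h_o·2πr_oL) = 1/(23.7×2π×0.174×1) = 0.03859 K/W
R_total = 4.057 K/W
Q = ΔT/R_total = 103/4.057
Q = 25.4 W/m
T_interface = T_inner − Q·ΣR(inner→interface) = 405 − 25.4×2.365

T ≈ 345 K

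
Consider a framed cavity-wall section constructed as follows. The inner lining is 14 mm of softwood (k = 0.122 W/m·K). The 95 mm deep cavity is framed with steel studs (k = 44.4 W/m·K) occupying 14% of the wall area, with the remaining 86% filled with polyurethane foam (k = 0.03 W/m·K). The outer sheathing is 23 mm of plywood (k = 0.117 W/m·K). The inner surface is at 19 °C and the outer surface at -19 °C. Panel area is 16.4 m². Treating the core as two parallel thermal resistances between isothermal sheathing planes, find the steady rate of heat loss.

Sheathing layers in series; stud and cavity paths in parallel between them.
R_inner = 0.014/(0.122×16.4) = 0.006997 K/W
R_stud  = 0.095/(44.4×0.14×16.4) = 9.319×10^-4 K/W
R_cav   = 0.095/(0.03×0.86×16.4) = 0.2245 K/W
1/R_core = 1/R_stud + 1/R_cav → R_core = 9.28×10^-4 K/W
R_outer = 0.023/(0.117×16.4) = 0.01199 K/W
R_total = 0.01991 K/W
Q = ΔT/R_total = 38/0.01991

Q ≈ 1910 W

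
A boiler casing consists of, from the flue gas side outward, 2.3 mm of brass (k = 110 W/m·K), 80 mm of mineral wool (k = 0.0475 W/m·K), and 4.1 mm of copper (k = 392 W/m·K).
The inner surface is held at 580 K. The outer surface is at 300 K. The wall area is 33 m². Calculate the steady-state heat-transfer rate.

Model the wall as resistances in series:
R_brass = L/(kA) = 0.0023/(110×33) = 6.336×10^-7 K/W
R_mineral wool = L/(kA) = 0.08/(0.0475×33) = 0.05104 K/W
R_copper = L/(kA) = 0.0041/(392×33) = 3.169×10^-7 K/W
R_total = 0.05104 K/W
Q = ΔT / R_total = 280 / 0.05104

Q ≈ 5490 W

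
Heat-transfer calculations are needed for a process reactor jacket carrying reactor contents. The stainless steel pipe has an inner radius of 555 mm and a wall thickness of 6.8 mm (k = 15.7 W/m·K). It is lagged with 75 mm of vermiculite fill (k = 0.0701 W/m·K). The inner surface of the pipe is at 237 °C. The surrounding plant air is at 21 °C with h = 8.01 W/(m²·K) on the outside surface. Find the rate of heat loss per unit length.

q′ ≈ 684 W/m

For a radial system each layer contributes R = ln(r_out/r_in)/(2πkL); films add R = 1/(hA).
R_stainless steel pipe wall = ln(561.8/555)/(2π×15.7×1) = 1.234×10^-4 K/W
R_vermiculite fill = ln(636.8/561.8)/(2π×0.0701×1) = 0.2845 K/W
R_outer film = 1/(h_o·2πr_oL) = 1/(8.01×2π×0.6368×1) = 0.0312 K/W
R_total = 0.3158 K/W
Q = ΔT/R_total = 216/0.3158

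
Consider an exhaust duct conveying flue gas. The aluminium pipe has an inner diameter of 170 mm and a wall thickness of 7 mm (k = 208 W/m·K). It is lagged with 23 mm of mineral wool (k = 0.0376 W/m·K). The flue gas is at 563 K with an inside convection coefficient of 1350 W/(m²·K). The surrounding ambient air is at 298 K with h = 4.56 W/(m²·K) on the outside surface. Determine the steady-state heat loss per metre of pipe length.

Treating each annulus and film as a series resistance:
R_inner film = 1/(h_i·2πr₁L) = 1/(1350×2π×0.085×1) = 0.001387 K/W
R_aluminium pipe wall = ln(92/85)/(2π×208×1) = 6.055×10^-5 K/W
R_mineral wool = ln(115/92)/(2π×0.0376×1) = 0.9445 K/W
R_outer film = 1/(h_o·2πr_oL) = 1/(4.56×2π×0.115×1) = 0.3035 K/W
R_total = 1.249 K/W
Q = ΔT/R_total = 265/1.249

q′ ≈ 212 W/m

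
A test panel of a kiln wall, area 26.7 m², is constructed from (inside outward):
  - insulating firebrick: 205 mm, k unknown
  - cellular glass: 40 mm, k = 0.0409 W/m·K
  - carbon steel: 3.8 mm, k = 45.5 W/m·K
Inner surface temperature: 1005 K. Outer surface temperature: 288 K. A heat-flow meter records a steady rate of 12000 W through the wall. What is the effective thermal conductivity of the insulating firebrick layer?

k ≈ 0.332 W/(m·K)

Using the resistance-network approach (series):
R_cellular glass = L/(kA) = 0.04/(0.0409×26.7) = 0.03663 K/W
R_carbon steel = L/(kA) = 0.0038/(45.5×26.7) = 3.128×10^-6 K/W
Sum of known resistances R_other = 0.03663 K/W
Total R = ΔT/Q = 717/12000 = 0.05975 K/W
R_insulating firebrick = R_total − R_other = 0.02312 K/W
k = L/(R·A) = 0.205/(0.02312×26.7)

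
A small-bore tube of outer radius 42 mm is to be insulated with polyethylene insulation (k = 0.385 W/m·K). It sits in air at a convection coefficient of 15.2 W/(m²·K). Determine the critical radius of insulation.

r_cr ≈ 25.3 mm

For a cylinder r_cr = k/h = 0.385/15.2
r_cr = 25.3 mm; since the bare radius (42 mm) is above r_cr, any added insulation will reduce heat loss.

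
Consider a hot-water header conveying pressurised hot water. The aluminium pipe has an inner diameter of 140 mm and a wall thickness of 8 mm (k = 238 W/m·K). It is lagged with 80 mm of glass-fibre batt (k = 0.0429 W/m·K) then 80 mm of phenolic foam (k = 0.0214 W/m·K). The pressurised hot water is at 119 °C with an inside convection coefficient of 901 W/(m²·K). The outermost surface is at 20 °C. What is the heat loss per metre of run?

Radial resistances (cylindrical: R_cond = ln(r_o/r_i)/(2πkL), R_conv = 1/(h·2πrL)):
R_inner film = 1/(h_i·2πr₁L) = 1/(901×2π×0.07×1) = 0.002523 K/W
R_aluminium pipe wall = ln(78/70)/(2π×238×1) = 7.236×10^-5 K/W
R_glass-fibre batt = ln(158/78)/(2π×0.0429×1) = 2.619 K/W
R_phenolic foam = ln(238/158)/(2π×0.0214×1) = 3.047 K/W
R_total = 5.668 K/W
Q = ΔT/R_total = 99/5.668

q′ ≈ 17.5 W/m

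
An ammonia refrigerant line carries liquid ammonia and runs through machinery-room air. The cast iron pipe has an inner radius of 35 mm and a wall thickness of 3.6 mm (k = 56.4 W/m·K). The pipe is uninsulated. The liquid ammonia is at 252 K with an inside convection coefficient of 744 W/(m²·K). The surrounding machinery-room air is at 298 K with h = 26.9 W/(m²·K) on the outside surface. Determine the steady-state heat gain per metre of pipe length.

q′ ≈ 288 W/m

Radial resistances (cylindrical: R_cond = ln(r_o/r_i)/(2πkL), R_conv = 1/(h·2πrL)):
R_inner film = 1/(h_i·2πr₁L) = 1/(744×2π×0.035×1) = 0.006112 K/W
R_cast iron pipe wall = ln(38.6/35)/(2π×56.4×1) = 2.763×10^-4 K/W
R_outer film = 1/(h_o·2πr_oL) = 1/(26.9×2π×0.0386×1) = 0.1533 K/W
R_total = 0.1597 K/W
Q = ΔT/R_total = 46/0.1597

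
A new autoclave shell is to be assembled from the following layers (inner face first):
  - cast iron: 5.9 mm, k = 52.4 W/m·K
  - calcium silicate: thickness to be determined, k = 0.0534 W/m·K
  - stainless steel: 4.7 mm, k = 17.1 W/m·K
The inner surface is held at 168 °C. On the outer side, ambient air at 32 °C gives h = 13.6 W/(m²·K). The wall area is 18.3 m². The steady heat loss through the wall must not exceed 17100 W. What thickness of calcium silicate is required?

L ≈ 3.82 mm

Model the wall as resistances in series:
R_cast iron = L/(kA) = 0.0059/(52.4×18.3) = 6.153×10^-6 K/W
R_stainless steel = L/(kA) = 0.0047/(17.1×18.3) = 1.502×10^-5 K/W
R_outer film = 1/(h_o·A) = 1/(13.6×18.3) = 0.004018 K/W
Sum of the known resistances R_other = 0.004039 K/W
Required total resistance R_tot = ΔT/Q_allow = 136/17100 = 0.007953 K/W
R_calcium silicate = R_tot − R_other = 0.003914 K/W
L = R·k·A = 0.003914×0.0534×18.3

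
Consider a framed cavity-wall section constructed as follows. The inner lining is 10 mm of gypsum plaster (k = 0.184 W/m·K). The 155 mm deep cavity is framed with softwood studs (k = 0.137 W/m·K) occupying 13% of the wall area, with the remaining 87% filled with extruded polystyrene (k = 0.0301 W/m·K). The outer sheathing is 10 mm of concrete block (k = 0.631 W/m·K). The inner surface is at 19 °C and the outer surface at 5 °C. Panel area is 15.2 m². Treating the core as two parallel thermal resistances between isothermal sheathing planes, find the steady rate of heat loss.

Sheathing layers in series; stud and cavity paths in parallel between them.
R_inner = 0.01/(0.184×15.2) = 0.003576 K/W
R_stud  = 0.155/(0.137×0.13×15.2) = 0.5726 K/W
R_cav   = 0.155/(0.0301×0.87×15.2) = 0.3894 K/W
1/R_core = 1/R_stud + 1/R_cav → R_core = 0.2318 K/W
R_outer = 0.01/(0.631×15.2) = 0.001043 K/W
R_total = 0.2364 K/W
Q = ΔT/R_total = 14/0.2364

Q ≈ 59.2 W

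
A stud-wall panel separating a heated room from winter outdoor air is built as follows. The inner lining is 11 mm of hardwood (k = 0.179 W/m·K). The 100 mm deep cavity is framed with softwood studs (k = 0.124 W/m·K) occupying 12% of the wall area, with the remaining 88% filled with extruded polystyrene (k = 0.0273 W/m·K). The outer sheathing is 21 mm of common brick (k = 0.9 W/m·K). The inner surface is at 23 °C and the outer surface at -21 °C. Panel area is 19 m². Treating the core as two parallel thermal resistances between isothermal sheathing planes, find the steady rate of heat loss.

Q ≈ 315 W

Sheathing layers in series; stud and cavity paths in parallel between them.
R_inner = 0.011/(0.179×19) = 0.003234 K/W
R_stud  = 0.1/(0.124×0.12×19) = 0.3537 K/W
R_cav   = 0.1/(0.0273×0.88×19) = 0.2191 K/W
1/R_core = 1/R_stud + 1/R_cav → R_core = 0.1353 K/W
R_outer = 0.021/(0.9×19) = 0.001228 K/W
R_total = 0.1397 K/W
Q = ΔT/R_total = 44/0.1397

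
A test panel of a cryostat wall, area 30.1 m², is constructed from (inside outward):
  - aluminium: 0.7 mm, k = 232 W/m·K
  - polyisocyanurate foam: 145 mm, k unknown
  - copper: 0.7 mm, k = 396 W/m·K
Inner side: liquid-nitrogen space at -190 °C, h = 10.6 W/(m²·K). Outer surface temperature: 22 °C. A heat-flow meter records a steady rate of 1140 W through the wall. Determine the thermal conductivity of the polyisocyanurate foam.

k ≈ 0.0263 W/(m·K)

Thermal resistances in series:
R_inner film = 1/(h_i·A) = 1/(10.6×30.1) = 0.003134 K/W
R_aluminium = L/(kA) = 0.0007/(232×30.1) = 1.002×10^-7 K/W
R_copper = L/(kA) = 0.0007/(396×30.1) = 5.873×10^-8 K/W
Sum of known resistances R_other = 0.003134 K/W
Total R = ΔT/Q = 212/1140 = 0.186 K/W
R_polyisocyanurate foam = R_total − R_other = 0.1828 K/W
k = L/(R·A) = 0.145/(0.1828×30.1)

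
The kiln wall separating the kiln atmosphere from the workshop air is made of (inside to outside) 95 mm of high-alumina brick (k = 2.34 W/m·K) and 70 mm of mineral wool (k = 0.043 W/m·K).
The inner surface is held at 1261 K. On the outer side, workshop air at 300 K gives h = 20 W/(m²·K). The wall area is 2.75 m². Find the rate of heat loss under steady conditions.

Treating each layer as a thermal resistance in series:
R_high-alumina brick = L/(kA) = 0.095/(2.34×2.75) = 0.01476 K/W
R_mineral wool = L/(kA) = 0.07/(0.043×2.75) = 0.592 K/W
R_outer film = 1/(h_o·A) = 1/(20×2.75) = 0.01818 K/W
R_total = 0.6249 K/W
Q = ΔT / R_total = 961 / 0.6249

Q ≈ 1540 W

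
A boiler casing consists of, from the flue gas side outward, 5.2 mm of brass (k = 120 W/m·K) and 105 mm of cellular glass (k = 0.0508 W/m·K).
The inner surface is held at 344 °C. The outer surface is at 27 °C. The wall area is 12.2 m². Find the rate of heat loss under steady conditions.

Q ≈ 1870 W

Thermal resistances in series:
R_brass = L/(kA) = 0.0052/(120×12.2) = 3.552×10^-6 K/W
R_cellular glass = L/(kA) = 0.105/(0.0508×12.2) = 0.1694 K/W
R_total = 0.1694 K/W
Q = ΔT / R_total = 317 / 0.1694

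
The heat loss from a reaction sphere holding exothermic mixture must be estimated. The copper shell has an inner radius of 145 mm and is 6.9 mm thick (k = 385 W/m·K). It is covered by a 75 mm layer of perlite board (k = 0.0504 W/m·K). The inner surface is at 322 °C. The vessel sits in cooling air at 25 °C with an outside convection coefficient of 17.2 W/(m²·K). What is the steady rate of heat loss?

Q ≈ 84.2 W

Radial (spherical) resistances in series:
R_copper shell = (1/0.145 − 1/0.1519)/(4π×385) = 6.475×10^-5 K/W
R_perlite board = (1/0.1519 − 1/0.2269)/(4π×0.0504) = 3.436 K/W
R_outer film = 1/(h·4πr_o²) = 1/(17.2×4π×0.2269²) = 0.08987 K/W
R_total = 3.526 K/W
Q = ΔT/R_total = 297/3.526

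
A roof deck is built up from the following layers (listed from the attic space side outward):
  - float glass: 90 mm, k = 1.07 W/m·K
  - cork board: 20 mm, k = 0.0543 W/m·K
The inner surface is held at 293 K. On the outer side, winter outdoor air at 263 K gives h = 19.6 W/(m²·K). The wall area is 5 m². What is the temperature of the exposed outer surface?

Model the wall as resistances in series:
R_float glass = L/(kA) = 0.09/(1.07×5) = 0.01682 K/W
R_cork board = L/(kA) = 0.02/(0.0543×5) = 0.07366 K/W
R_outer film = 1/(h_o·A) = 1/(19.6×5) = 0.0102 K/W
R_total = 0.1007 K/W;  Q = ΔT/R_total = 30/0.1007 = 297.9 W
T_interface = T_inner − Q·ΣR(inner→interface) = 293 − 298×0.09049

T ≈ 266 K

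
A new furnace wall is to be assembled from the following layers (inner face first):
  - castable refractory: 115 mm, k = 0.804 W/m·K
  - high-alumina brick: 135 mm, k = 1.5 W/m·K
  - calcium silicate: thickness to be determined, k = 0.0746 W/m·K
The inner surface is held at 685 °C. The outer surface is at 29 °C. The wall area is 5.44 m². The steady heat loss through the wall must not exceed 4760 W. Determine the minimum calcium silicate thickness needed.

L ≈ 38.5 mm

Treating each layer as a thermal resistance in series:
R_castable refractory = L/(kA) = 0.115/(0.804×5.44) = 0.02629 K/W
R_high-alumina brick = L/(kA) = 0.135/(1.5×5.44) = 0.01654 K/W
Sum of the known resistances R_other = 0.04284 K/W
Required total resistance R_tot = ΔT/Q_allow = 656/4760 = 0.1378 K/W
R_calcium silicate = R_tot − R_other = 0.09498 K/W
L = R·k·A = 0.09498×0.0746×5.44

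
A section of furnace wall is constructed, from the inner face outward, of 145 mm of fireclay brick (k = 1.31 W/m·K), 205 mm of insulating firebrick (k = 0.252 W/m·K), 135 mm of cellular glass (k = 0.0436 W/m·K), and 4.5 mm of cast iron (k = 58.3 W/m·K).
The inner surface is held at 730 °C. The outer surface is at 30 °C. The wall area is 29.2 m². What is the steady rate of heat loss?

Series thermal resistances:
R_fireclay brick = L/(kA) = 0.145/(1.31×29.2) = 0.003791 K/W
R_insulating firebrick = L/(kA) = 0.205/(0.252×29.2) = 0.02786 K/W
R_cellular glass = L/(kA) = 0.135/(0.0436×29.2) = 0.106 K/W
R_cast iron = L/(kA) = 0.0045/(58.3×29.2) = 2.643×10^-6 K/W
R_total = 0.1377 K/W
Q = ΔT / R_total = 700 / 0.1377

Q ≈ 5080 W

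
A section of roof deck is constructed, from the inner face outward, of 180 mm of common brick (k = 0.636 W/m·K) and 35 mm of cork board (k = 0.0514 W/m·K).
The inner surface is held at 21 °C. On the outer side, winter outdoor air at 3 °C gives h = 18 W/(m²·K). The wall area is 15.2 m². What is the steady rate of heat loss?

Q ≈ 268 W

Treating each layer as a thermal resistance in series:
R_common brick = L/(kA) = 0.18/(0.636×15.2) = 0.01862 K/W
R_cork board = L/(kA) = 0.035/(0.0514×15.2) = 0.0448 K/W
R_outer film = 1/(h_o·A) = 1/(18×15.2) = 0.003655 K/W
R_total = 0.06707 K/W
Q = ΔT / R_total = 18 / 0.06707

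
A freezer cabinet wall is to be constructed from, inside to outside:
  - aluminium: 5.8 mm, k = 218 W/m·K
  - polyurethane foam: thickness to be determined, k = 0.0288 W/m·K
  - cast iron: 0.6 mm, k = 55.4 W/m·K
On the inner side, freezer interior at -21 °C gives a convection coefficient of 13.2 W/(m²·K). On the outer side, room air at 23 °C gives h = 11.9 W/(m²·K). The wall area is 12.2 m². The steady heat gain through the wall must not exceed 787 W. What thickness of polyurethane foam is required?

Thermal resistances in series:
R_inner film = 1/(h_i·A) = 1/(13.2×12.2) = 0.00621 K/W
R_aluminium = L/(kA) = 0.0058/(218×12.2) = 2.181×10^-6 K/W
R_cast iron = L/(kA) = 0.0006/(55.4×12.2) = 8.877×10^-7 K/W
R_outer film = 1/(h_o·A) = 1/(11.9×12.2) = 0.006888 K/W
Sum of the known resistances R_other = 0.0131 K/W
Required total resistance R_tot = ΔT/Q_allow = 44/787 = 0.05591 K/W
R_polyurethane foam = R_tot − R_other = 0.04281 K/W
L = R·k·A = 0.04281×0.0288×12.2

L ≈ 15 mm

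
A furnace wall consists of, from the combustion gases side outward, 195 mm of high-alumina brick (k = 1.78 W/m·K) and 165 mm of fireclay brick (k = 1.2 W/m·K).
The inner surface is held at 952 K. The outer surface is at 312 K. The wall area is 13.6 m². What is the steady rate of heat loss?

Using the resistance-network approach (series):
R_high-alumina brick = L/(kA) = 0.195/(1.78×13.6) = 0.008055 K/W
R_fireclay brick = L/(kA) = 0.165/(1.2×13.6) = 0.01011 K/W
R_total = 0.01817 K/W
Q = ΔT / R_total = 640 / 0.01817

Q ≈ 35200 W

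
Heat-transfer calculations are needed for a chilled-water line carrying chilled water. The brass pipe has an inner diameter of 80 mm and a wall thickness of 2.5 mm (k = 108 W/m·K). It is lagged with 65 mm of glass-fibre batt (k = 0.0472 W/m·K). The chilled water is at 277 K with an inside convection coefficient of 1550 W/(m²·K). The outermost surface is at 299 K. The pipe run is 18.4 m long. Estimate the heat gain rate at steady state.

Treating each annulus and film as a series resistance:
R_inner film = 1/(h_i·2πr₁L) = 1/(1550×2π×0.04×18.4) = 1.395×10^-4 K/W
R_brass pipe wall = ln(42.5/40)/(2π×108×18.4) = 4.855×10^-6 K/W
R_glass-fibre batt = ln(107.5/42.5)/(2π×0.0472×18.4) = 0.1701 K/W
R_total = 0.1702 K/W
Q = ΔT/R_total = 22/0.1702

Q ≈ 129 W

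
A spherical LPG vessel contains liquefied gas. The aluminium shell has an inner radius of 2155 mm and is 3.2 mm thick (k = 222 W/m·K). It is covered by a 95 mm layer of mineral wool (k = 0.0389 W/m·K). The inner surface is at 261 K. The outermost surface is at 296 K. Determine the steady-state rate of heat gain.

Q ≈ 876 W

Spherical conduction: R = (1/r_in − 1/r_out)/(4πk) per layer; series-sum.
R_aluminium shell = (1/2.155 − 1/2.1582)/(4π×222) = 2.466×10^-7 K/W
R_mineral wool = (1/2.1582 − 1/2.2532)/(4π×0.0389) = 0.03996 K/W
R_total = 0.03996 K/W
Q = ΔT/R_total = 35/0.03996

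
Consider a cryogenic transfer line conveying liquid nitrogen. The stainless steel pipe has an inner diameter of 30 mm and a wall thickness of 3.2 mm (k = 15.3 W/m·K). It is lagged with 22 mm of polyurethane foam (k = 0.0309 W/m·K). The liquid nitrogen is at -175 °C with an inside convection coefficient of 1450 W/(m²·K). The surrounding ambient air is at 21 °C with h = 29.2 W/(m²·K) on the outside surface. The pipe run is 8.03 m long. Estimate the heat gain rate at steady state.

For a radial system each layer contributes R = ln(r_out/r_in)/(2πkL); films add R = 1/(hA).
R_inner film = 1/(h_i·2πr₁L) = 1/(1450×2π×0.015×8.03) = 9.113×10^-4 K/W
R_stainless steel pipe wall = ln(18.2/15)/(2π×15.3×8.03) = 2.505×10^-4 K/W
R_polyurethane foam = ln(40.2/18.2)/(2π×0.0309×8.03) = 0.5083 K/W
R_outer film = 1/(h_o·2πr_oL) = 1/(29.2×2π×0.0402×8.03) = 0.01688 K/W
R_total = 0.5263 K/W
Q = ΔT/R_total = 196/0.5263

Q ≈ 372 W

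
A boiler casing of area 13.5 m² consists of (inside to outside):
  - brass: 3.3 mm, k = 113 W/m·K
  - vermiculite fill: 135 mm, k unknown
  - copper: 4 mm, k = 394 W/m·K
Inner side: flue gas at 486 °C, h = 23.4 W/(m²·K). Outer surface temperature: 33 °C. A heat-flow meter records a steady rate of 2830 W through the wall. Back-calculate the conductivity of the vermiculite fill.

k ≈ 0.0637 W/(m·K)

Model the wall as resistances in series:
R_inner film = 1/(h_i·A) = 1/(23.4×13.5) = 0.003166 K/W
R_brass = L/(kA) = 0.0033/(113×13.5) = 2.163×10^-6 K/W
R_copper = L/(kA) = 0.004/(394×13.5) = 7.52×10^-7 K/W
Sum of known resistances R_other = 0.003168 K/W
Total R = ΔT/Q = 453/2830 = 0.1601 K/W
R_vermiculite fill = R_total − R_other = 0.1569 K/W
k = L/(R·A) = 0.135/(0.1569×13.5)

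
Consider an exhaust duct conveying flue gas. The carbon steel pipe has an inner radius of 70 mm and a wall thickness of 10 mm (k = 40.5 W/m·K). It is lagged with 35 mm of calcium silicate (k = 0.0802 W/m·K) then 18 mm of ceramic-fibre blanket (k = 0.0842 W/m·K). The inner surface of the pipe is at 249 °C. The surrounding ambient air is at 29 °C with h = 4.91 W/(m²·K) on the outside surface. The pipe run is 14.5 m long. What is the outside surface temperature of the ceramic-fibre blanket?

T ≈ 72.3 °C

Per-layer cylindrical resistances, series-summed:
R_carbon steel pipe wall = ln(80/70)/(2π×40.5×14.5) = 3.619×10^-5 K/W
R_calcium silicate = ln(115/80)/(2π×0.0802×14.5) = 0.04967 K/W
R_ceramic-fibre blanket = ln(133/115)/(2π×0.0842×14.5) = 0.01896 K/W
R_outer film = 1/(h_o·2πr_oL) = 1/(4.91×2π×0.133×14.5) = 0.01681 K/W
R_total = 0.08547 K/W
Q = ΔT/R_total = 220/0.08547
Q = 2570 W
T_interface = T_inner − Q·ΣR(inner→interface) = 249 − 2570×0.06866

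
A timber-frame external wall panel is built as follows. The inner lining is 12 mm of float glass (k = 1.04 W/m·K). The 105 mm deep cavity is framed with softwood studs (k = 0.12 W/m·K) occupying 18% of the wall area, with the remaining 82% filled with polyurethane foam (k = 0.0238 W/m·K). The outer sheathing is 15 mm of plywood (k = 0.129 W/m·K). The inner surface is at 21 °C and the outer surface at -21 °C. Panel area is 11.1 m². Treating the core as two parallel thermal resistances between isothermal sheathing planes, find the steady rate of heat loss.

Q ≈ 174 W

Sheathing layers in series; stud and cavity paths in parallel between them.
R_inner = 0.012/(1.04×11.1) = 0.00104 K/W
R_stud  = 0.105/(0.12×0.18×11.1) = 0.4379 K/W
R_cav   = 0.105/(0.0238×0.82×11.1) = 0.4847 K/W
1/R_core = 1/R_stud + 1/R_cav → R_core = 0.2301 K/W
R_outer = 0.015/(0.129×11.1) = 0.01048 K/W
R_total = 0.2416 K/W
Q = ΔT/R_total = 42/0.2416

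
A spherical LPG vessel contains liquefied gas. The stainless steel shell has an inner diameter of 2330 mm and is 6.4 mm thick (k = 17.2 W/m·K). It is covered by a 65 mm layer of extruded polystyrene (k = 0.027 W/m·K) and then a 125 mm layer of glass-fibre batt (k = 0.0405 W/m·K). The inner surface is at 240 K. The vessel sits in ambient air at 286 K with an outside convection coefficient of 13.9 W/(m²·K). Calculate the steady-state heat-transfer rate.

Q ≈ 164 W

Each spherical layer contributes R = (1/r_i − 1/r_o)/(4πk):
R_stainless steel shell = (1/1.165 − 1/1.1714)/(4π×17.2) = 2.17×10^-5 K/W
R_extruded polystyrene = (1/1.1714 − 1/1.2364)/(4π×0.027) = 0.1323 K/W
R_glass-fibre batt = (1/1.2364 − 1/1.3614)/(4π×0.0405) = 0.1459 K/W
R_outer film = 1/(h·4πr_o²) = 1/(13.9×4π×1.3614²) = 0.003089 K/W
R_total = 0.2813 K/W
Q = ΔT/R_total = 46/0.2813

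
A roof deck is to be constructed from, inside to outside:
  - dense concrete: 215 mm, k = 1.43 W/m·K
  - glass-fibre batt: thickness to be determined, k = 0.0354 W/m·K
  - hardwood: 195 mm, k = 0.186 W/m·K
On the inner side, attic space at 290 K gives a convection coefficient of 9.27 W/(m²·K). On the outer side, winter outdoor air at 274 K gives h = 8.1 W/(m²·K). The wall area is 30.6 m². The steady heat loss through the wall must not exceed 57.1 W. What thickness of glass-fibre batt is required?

Thermal resistances in series:
R_inner film = 1/(h_i·A) = 1/(9.27×30.6) = 0.003525 K/W
R_dense concrete = L/(kA) = 0.215/(1.43×30.6) = 0.004913 K/W
R_hardwood = L/(kA) = 0.195/(0.186×30.6) = 0.03426 K/W
R_outer film = 1/(h_o·A) = 1/(8.1×30.6) = 0.004035 K/W
Sum of the known resistances R_other = 0.04673 K/W
Required total resistance R_tot = ΔT/Q_allow = 16/57.1 = 0.2802 K/W
R_glass-fibre batt = R_tot − R_other = 0.2335 K/W
L = R·k·A = 0.2335×0.0354×30.6

L ≈ 253 mm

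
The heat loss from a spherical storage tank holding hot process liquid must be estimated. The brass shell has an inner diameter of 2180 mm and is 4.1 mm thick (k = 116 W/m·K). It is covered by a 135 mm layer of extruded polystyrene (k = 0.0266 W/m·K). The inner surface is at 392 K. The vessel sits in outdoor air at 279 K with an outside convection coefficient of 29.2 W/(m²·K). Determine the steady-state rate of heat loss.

Q ≈ 374 W

Radial (spherical) resistances in series:
R_brass shell = (1/1.09 − 1/1.0941)/(4π×116) = 2.358×10^-6 K/W
R_extruded polystyrene = (1/1.0941 − 1/1.2291)/(4π×0.0266) = 0.3003 K/W
R_outer film = 1/(h·4πr_o²) = 1/(29.2×4π×1.2291²) = 0.001804 K/W
R_total = 0.3021 K/W
Q = ΔT/R_total = 113/0.3021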